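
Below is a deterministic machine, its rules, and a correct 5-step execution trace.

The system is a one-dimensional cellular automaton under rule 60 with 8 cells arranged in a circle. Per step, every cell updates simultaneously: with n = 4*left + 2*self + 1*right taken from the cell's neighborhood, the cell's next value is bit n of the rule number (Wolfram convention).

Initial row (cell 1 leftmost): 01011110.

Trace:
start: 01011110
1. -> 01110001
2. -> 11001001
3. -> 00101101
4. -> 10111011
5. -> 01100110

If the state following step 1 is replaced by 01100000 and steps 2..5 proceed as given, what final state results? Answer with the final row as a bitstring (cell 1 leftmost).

01100110

state after step 1 := 01100000
2. -> 01010000
3. -> 01111000
4. -> 01000100
5. -> 01100110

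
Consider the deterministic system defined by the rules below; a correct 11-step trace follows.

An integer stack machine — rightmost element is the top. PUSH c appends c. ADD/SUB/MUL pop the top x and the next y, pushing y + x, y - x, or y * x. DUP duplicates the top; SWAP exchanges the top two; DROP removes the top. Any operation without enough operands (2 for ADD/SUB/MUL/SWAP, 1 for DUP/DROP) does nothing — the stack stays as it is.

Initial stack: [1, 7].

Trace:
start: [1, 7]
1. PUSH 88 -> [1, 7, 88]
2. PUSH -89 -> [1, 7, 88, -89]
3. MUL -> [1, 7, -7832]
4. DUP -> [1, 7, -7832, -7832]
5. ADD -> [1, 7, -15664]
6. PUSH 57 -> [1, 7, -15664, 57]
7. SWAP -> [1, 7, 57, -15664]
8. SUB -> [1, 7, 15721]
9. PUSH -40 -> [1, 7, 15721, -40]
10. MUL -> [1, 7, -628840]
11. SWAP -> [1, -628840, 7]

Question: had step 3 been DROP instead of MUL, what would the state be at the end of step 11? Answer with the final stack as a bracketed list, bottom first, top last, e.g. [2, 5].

(re-executing from step 3 with the substitution; state before step 3: [1, 7, 88, -89])
3. DROP -> [1, 7, 88]
4. DUP -> [1, 7, 88, 88]
5. ADD -> [1, 7, 176]
6. PUSH 57 -> [1, 7, 176, 57]
7. SWAP -> [1, 7, 57, 176]
8. SUB -> [1, 7, -119]
9. PUSH -40 -> [1, 7, -119, -40]
10. MUL -> [1, 7, 4760]
11. SWAP -> [1, 4760, 7]

[1, 4760, 7]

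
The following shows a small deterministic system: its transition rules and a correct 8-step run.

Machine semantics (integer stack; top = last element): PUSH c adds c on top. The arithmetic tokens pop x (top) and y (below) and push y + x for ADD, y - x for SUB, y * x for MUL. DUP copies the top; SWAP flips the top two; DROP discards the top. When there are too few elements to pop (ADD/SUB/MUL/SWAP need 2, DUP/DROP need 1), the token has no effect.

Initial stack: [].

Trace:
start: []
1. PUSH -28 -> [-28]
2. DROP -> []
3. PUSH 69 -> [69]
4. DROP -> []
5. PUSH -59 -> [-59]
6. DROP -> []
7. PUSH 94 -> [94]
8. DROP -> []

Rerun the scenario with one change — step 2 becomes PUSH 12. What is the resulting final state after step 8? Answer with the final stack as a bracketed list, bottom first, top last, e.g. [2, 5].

(re-executing from step 2 with the substitution; state before step 2: [-28])
2. PUSH 12 -> [-28, 12]
3. PUSH 69 -> [-28, 12, 69]
4. DROP -> [-28, 12]
5. PUSH -59 -> [-28, 12, -59]
6. DROP -> [-28, 12]
7. PUSH 94 -> [-28, 12, 94]
8. DROP -> [-28, 12]

[-28, 12]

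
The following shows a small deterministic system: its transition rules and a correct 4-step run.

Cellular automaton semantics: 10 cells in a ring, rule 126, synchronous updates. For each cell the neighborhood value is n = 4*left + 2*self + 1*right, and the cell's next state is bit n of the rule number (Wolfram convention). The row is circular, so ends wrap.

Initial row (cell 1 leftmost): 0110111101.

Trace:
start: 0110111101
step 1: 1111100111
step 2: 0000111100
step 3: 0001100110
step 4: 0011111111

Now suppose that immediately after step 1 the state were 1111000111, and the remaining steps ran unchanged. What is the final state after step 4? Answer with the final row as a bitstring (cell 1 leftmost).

0110000011

state after step 1 := 1111000111
step 2: 0001101100
step 3: 0011111110
step 4: 0110000011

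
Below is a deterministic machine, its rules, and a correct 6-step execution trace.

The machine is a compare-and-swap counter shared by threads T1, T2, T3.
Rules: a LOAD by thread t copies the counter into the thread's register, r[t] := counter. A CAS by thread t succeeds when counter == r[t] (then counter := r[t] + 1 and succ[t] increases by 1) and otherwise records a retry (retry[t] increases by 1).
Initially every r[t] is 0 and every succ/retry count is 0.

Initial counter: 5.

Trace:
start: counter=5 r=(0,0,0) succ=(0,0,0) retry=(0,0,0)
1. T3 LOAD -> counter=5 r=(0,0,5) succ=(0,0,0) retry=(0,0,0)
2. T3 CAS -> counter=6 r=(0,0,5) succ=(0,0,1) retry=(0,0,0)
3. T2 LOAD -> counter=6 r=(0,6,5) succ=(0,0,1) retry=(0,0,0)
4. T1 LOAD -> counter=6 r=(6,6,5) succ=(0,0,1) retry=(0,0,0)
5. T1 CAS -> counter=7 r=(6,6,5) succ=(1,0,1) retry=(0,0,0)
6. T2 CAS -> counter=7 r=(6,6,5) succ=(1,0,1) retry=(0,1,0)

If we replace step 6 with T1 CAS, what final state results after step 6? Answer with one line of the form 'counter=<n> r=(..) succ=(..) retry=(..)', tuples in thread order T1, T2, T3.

(re-executing from step 6 with the substitution; state before step 6: counter=7 r=(6,6,5) succ=(1,0,1) retry=(0,0,0))
6. T1 CAS -> counter=7 r=(6,6,5) succ=(1,0,1) retry=(1,0,0)

counter=7 r=(6,6,5) succ=(1,0,1) retry=(1,0,0)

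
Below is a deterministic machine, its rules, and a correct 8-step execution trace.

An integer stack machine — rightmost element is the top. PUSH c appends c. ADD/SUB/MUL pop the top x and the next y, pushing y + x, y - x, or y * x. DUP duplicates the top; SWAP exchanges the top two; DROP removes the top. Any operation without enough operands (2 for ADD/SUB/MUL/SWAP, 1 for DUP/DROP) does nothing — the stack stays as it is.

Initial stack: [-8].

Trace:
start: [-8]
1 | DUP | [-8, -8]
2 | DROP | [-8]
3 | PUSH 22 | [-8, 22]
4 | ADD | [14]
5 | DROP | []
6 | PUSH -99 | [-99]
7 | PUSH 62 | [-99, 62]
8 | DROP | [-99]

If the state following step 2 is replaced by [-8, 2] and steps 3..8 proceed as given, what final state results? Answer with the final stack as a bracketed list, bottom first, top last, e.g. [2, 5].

[-8, -99]

state after step 2 := [-8, 2]
3 | PUSH 22 | [-8, 2, 22]
4 | ADD | [-8, 24]
5 | DROP | [-8]
6 | PUSH -99 | [-8, -99]
7 | PUSH 62 | [-8, -99, 62]
8 | DROP | [-8, -99]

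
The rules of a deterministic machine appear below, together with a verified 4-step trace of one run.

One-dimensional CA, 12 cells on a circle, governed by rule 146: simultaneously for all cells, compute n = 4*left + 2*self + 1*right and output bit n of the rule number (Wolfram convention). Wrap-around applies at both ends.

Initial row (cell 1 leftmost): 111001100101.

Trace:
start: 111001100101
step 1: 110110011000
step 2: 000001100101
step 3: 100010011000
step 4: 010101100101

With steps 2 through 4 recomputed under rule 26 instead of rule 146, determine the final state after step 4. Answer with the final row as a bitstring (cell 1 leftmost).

010110100010

(re-executing steps 2..4 under rule 26; state before step 2: 110110011000)
step 2: 100101110101
step 3: 011001000001
step 4: 010110100010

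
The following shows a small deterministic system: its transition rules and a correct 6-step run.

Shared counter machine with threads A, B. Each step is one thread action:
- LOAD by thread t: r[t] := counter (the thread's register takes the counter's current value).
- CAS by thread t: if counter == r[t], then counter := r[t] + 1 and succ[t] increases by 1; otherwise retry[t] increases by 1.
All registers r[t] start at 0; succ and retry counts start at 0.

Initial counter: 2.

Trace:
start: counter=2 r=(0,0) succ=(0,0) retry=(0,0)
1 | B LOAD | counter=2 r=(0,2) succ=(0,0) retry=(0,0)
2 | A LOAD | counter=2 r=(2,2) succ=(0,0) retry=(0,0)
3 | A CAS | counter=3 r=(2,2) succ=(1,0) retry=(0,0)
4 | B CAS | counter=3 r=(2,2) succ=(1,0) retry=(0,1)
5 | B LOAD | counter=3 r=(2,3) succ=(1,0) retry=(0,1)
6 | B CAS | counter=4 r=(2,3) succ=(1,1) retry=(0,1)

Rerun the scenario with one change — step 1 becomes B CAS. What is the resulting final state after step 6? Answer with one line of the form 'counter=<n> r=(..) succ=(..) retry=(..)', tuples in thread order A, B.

(re-executing from step 1 with the substitution; state before step 1: counter=2 r=(0,0) succ=(0,0) retry=(0,0))
1 | B CAS | counter=2 r=(0,0) succ=(0,0) retry=(0,1)
2 | A LOAD | counter=2 r=(2,0) succ=(0,0) retry=(0,1)
3 | A CAS | counter=3 r=(2,0) succ=(1,0) retry=(0,1)
4 | B CAS | counter=3 r=(2,0) succ=(1,0) retry=(0,2)
5 | B LOAD | counter=3 r=(2,3) succ=(1,0) retry=(0,2)
6 | B CAS | counter=4 r=(2,3) succ=(1,1) retry=(0,2)

counter=4 r=(2,3) succ=(1,1) retry=(0,2)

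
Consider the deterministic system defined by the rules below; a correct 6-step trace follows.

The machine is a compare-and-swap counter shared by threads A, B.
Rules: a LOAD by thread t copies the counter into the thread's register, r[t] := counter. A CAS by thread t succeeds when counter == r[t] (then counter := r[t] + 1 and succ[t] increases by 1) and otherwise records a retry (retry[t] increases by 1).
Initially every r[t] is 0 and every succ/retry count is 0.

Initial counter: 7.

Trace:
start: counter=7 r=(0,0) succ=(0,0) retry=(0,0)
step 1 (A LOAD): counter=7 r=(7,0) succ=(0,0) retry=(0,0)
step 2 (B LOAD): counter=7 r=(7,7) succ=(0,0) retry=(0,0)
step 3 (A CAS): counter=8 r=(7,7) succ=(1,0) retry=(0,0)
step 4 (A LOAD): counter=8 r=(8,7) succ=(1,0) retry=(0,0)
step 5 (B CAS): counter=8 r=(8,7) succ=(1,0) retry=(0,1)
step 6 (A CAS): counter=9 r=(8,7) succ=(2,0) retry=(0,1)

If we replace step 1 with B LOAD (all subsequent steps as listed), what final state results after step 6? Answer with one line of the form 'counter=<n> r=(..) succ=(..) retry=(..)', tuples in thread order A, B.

counter=8 r=(7,7) succ=(0,1) retry=(2,0)

(re-executing from step 1 with the substitution; state before step 1: counter=7 r=(0,0) succ=(0,0) retry=(0,0))
step 1 (B LOAD): counter=7 r=(0,7) succ=(0,0) retry=(0,0)
step 2 (B LOAD): counter=7 r=(0,7) succ=(0,0) retry=(0,0)
step 3 (A CAS): counter=7 r=(0,7) succ=(0,0) retry=(1,0)
step 4 (A LOAD): counter=7 r=(7,7) succ=(0,0) retry=(1,0)
step 5 (B CAS): counter=8 r=(7,7) succ=(0,1) retry=(1,0)
step 6 (A CAS): counter=8 r=(7,7) succ=(0,1) retry=(2,0)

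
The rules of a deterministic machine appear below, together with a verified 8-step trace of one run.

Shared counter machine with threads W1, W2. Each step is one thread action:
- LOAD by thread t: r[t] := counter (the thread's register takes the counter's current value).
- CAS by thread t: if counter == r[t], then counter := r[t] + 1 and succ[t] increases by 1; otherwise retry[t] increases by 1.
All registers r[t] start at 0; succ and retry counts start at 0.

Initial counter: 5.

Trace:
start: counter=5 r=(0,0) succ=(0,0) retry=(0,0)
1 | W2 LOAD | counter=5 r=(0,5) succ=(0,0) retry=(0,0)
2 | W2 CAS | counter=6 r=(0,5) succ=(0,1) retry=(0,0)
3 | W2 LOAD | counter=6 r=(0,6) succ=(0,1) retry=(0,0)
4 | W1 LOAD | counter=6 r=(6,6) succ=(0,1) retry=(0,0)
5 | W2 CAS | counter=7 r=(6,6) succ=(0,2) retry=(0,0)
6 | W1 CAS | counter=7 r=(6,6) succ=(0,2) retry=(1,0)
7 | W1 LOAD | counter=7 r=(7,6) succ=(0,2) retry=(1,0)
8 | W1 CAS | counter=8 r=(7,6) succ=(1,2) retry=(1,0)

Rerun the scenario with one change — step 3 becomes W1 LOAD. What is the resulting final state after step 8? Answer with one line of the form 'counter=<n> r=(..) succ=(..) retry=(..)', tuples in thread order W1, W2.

counter=8 r=(7,5) succ=(2,1) retry=(0,1)

(re-executing from step 3 with the substitution; state before step 3: counter=6 r=(0,5) succ=(0,1) retry=(0,0))
3 | W1 LOAD | counter=6 r=(6,5) succ=(0,1) retry=(0,0)
4 | W1 LOAD | counter=6 r=(6,5) succ=(0,1) retry=(0,0)
5 | W2 CAS | counter=6 r=(6,5) succ=(0,1) retry=(0,1)
6 | W1 CAS | counter=7 r=(6,5) succ=(1,1) retry=(0,1)
7 | W1 LOAD | counter=7 r=(7,5) succ=(1,1) retry=(0,1)
8 | W1 CAS | counter=8 r=(7,5) succ=(2,1) retry=(0,1)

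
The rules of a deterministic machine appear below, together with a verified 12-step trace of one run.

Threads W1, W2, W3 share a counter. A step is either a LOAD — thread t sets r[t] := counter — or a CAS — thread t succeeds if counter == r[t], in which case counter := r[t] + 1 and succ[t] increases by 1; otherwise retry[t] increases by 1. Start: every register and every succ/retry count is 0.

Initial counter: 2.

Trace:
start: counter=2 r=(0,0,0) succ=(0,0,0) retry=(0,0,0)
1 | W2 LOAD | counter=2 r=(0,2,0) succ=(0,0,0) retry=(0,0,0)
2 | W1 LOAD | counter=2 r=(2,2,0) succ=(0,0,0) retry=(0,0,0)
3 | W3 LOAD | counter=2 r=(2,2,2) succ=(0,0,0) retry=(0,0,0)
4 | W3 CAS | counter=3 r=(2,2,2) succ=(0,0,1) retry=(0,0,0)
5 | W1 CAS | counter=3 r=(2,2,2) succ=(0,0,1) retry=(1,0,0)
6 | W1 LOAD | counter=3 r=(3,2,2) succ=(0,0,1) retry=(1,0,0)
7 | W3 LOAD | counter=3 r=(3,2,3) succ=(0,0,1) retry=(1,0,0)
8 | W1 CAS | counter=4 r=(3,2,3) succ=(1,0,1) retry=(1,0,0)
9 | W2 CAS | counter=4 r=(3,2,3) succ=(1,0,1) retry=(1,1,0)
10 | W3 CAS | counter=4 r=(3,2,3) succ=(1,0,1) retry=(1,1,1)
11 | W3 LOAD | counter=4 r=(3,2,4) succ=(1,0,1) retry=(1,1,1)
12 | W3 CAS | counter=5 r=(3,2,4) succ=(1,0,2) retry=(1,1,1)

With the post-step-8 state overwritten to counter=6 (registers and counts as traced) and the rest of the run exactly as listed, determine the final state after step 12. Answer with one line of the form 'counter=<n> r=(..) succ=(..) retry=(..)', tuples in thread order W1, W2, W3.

counter=7 r=(3,2,6) succ=(1,0,2) retry=(1,1,1)

state after step 8 := counter=6 r=(3,2,3) succ=(1,0,1) retry=(1,0,0)
9 | W2 CAS | counter=6 r=(3,2,3) succ=(1,0,1) retry=(1,1,0)
10 | W3 CAS | counter=6 r=(3,2,3) succ=(1,0,1) retry=(1,1,1)
11 | W3 LOAD | counter=6 r=(3,2,6) succ=(1,0,1) retry=(1,1,1)
12 | W3 CAS | counter=7 r=(3,2,6) succ=(1,0,2) retry=(1,1,1)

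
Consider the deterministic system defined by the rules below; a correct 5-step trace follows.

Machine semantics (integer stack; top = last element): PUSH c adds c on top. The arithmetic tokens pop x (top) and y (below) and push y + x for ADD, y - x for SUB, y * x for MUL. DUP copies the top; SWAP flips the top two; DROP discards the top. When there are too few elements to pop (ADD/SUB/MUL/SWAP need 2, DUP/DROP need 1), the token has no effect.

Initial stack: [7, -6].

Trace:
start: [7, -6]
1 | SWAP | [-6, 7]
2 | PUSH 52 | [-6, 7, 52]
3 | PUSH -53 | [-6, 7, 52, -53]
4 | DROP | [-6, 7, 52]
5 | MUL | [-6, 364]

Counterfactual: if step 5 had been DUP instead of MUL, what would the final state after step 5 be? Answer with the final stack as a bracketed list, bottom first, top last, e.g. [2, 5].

[-6, 7, 52, 52]

(re-executing from step 5 with the substitution; state before step 5: [-6, 7, 52])
5 | DUP | [-6, 7, 52, 52]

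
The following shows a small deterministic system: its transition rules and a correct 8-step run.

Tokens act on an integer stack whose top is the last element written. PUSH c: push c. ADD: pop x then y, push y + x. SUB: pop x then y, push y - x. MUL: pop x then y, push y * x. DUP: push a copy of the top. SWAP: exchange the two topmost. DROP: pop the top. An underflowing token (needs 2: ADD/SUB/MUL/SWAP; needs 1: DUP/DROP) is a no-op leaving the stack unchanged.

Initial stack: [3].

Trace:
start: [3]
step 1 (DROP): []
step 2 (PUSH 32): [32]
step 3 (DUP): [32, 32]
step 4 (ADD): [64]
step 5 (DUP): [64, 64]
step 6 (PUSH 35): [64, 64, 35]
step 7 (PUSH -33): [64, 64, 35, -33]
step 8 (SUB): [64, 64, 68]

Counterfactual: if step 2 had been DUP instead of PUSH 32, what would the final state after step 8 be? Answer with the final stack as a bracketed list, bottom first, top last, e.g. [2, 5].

(re-executing from step 2 with the substitution; state before step 2: [])
step 2 (DUP): []
step 3 (DUP): []
step 4 (ADD): []
step 5 (DUP): []
step 6 (PUSH 35): [35]
step 7 (PUSH -33): [35, -33]
step 8 (SUB): [68]

[68]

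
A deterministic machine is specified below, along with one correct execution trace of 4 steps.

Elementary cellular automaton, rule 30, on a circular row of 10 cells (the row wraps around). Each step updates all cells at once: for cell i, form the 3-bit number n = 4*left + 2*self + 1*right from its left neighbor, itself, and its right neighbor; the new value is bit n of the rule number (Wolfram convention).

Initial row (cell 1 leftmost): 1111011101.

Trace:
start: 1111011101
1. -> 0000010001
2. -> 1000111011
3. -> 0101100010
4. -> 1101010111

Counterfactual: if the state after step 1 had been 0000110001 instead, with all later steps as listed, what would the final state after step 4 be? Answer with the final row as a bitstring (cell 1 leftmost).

state after step 1 := 0000110001
2. -> 1001101011
3. -> 0111001010
4. -> 1100111011

1100111011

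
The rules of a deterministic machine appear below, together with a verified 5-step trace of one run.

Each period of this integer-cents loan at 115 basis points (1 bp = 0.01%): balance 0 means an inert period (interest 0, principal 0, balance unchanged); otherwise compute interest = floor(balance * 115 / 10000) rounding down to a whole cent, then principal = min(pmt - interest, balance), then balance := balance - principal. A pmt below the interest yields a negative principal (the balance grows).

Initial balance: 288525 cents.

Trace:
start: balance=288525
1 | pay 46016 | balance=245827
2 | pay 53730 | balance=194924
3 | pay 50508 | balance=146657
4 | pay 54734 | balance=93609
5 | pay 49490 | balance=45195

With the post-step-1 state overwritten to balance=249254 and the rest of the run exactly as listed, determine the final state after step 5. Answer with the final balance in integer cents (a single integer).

state after step 1 := balance=249254
2 | pay 53730 | balance=198390
3 | pay 50508 | balance=150163
4 | pay 54734 | balance=97155
5 | pay 49490 | balance=48782

48782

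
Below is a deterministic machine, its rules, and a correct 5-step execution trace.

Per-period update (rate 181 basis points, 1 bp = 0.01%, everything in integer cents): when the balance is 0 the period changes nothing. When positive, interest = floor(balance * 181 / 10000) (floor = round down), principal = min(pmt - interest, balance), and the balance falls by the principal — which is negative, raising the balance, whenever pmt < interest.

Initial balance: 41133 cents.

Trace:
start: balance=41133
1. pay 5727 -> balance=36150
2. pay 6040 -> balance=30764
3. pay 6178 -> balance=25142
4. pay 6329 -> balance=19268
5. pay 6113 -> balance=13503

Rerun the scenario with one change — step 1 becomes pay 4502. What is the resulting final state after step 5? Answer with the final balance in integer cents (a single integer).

(re-executing from step 1 with the substitution; state before step 1: balance=41133)
1. pay 4502 -> balance=37375
2. pay 6040 -> balance=32011
3. pay 6178 -> balance=26412
4. pay 6329 -> balance=20561
5. pay 6113 -> balance=14820

14820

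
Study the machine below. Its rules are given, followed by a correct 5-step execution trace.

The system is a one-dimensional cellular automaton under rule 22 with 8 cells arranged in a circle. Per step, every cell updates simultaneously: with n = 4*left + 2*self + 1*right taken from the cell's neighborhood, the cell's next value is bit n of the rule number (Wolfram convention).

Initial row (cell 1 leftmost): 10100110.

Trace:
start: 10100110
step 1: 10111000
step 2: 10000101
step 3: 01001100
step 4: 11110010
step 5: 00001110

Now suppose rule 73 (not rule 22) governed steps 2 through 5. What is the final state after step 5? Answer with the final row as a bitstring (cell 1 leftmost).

10100010

(re-executing steps 2..5 under rule 73; state before step 2: 10111000)
step 2: 00101010
step 3: 10000000
step 4: 00111110
step 5: 10100010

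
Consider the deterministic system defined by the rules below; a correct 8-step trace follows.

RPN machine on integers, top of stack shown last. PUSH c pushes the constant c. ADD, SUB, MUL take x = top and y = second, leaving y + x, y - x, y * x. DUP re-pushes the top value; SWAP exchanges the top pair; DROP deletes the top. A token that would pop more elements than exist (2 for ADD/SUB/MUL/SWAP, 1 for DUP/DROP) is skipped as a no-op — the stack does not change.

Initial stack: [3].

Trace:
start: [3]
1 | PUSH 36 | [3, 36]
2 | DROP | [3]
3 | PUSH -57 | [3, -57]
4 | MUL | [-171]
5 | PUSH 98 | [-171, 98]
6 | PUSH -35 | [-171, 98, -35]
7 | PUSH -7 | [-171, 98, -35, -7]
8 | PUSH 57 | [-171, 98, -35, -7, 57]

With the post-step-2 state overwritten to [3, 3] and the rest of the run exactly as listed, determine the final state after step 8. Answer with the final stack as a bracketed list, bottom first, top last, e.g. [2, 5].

[3, -171, 98, -35, -7, 57]

state after step 2 := [3, 3]
3 | PUSH -57 | [3, 3, -57]
4 | MUL | [3, -171]
5 | PUSH 98 | [3, -171, 98]
6 | PUSH -35 | [3, -171, 98, -35]
7 | PUSH -7 | [3, -171, 98, -35, -7]
8 | PUSH 57 | [3, -171, 98, -35, -7, 57]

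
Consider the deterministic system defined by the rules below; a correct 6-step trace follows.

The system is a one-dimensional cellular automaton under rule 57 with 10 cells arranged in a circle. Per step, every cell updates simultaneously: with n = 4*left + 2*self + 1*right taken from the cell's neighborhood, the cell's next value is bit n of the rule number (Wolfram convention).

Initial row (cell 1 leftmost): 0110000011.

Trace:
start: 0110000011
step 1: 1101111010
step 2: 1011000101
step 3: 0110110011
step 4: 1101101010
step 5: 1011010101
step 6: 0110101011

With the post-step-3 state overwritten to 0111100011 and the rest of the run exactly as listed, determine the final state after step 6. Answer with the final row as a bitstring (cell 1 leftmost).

0110101011

state after step 3 := 0111100011
step 4: 1100011010
step 5: 1011010101
step 6: 0110101011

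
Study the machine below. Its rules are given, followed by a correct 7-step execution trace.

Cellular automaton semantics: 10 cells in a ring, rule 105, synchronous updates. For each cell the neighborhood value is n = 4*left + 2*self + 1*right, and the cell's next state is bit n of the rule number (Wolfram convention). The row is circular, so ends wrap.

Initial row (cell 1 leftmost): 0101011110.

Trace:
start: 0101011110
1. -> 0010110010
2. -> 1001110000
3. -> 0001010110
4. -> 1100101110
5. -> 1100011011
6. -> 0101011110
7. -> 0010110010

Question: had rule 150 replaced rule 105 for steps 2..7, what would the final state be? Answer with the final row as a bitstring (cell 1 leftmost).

(re-executing steps 2..7 under rule 150; state before step 2: 0010110010)
2. -> 0110001111
3. -> 0001010110
4. -> 0011010001
5. -> 1100011011
6. -> 1010100001
7. -> 0010110010

0010110010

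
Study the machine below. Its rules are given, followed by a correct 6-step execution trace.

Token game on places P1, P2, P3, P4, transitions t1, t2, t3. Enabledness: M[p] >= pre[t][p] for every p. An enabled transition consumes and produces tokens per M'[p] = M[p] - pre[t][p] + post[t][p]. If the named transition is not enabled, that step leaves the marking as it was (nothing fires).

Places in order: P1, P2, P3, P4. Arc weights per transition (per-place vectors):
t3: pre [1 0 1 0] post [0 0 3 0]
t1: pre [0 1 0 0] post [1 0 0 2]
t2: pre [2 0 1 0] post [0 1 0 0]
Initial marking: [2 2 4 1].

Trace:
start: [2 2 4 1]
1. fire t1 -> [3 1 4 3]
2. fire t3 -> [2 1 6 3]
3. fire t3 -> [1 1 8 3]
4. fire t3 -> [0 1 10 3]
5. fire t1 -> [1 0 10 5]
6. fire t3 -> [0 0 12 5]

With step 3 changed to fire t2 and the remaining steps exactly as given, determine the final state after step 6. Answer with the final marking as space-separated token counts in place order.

(re-executing from step 3 with the substitution; state before step 3: [2 1 6 3])
3. fire t2 -> [0 2 5 3]
4. fire t3 -> [0 2 5 3]
5. fire t1 -> [1 1 5 5]
6. fire t3 -> [0 1 7 5]

0 1 7 5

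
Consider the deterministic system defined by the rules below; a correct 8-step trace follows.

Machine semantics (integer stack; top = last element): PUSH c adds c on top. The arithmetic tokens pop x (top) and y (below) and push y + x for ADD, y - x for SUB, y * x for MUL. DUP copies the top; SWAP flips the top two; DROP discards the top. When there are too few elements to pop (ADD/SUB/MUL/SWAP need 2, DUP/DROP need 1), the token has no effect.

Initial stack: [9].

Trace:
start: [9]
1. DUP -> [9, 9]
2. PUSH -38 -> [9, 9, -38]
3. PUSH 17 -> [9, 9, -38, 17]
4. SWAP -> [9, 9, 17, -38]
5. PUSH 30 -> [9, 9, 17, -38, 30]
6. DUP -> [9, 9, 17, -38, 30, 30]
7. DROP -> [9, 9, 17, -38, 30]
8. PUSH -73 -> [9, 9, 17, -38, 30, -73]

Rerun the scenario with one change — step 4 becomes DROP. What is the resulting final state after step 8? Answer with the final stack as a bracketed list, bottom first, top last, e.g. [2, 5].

[9, 9, -38, 30, -73]

(re-executing from step 4 with the substitution; state before step 4: [9, 9, -38, 17])
4. DROP -> [9, 9, -38]
5. PUSH 30 -> [9, 9, -38, 30]
6. DUP -> [9, 9, -38, 30, 30]
7. DROP -> [9, 9, -38, 30]
8. PUSH -73 -> [9, 9, -38, 30, -73]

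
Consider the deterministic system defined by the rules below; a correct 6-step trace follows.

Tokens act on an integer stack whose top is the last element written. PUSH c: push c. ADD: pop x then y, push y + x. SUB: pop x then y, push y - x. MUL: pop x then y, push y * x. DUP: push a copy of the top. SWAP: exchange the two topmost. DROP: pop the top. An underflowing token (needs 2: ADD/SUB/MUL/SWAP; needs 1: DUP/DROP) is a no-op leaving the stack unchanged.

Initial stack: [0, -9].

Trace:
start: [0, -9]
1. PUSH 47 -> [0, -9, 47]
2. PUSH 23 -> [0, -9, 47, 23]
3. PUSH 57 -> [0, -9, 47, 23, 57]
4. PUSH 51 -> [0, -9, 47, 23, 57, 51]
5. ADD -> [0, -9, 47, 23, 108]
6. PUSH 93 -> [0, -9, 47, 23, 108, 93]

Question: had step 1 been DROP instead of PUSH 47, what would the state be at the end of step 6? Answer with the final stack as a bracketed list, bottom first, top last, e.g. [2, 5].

[0, 23, 108, 93]

(re-executing from step 1 with the substitution; state before step 1: [0, -9])
1. DROP -> [0]
2. PUSH 23 -> [0, 23]
3. PUSH 57 -> [0, 23, 57]
4. PUSH 51 -> [0, 23, 57, 51]
5. ADD -> [0, 23, 108]
6. PUSH 93 -> [0, 23, 108, 93]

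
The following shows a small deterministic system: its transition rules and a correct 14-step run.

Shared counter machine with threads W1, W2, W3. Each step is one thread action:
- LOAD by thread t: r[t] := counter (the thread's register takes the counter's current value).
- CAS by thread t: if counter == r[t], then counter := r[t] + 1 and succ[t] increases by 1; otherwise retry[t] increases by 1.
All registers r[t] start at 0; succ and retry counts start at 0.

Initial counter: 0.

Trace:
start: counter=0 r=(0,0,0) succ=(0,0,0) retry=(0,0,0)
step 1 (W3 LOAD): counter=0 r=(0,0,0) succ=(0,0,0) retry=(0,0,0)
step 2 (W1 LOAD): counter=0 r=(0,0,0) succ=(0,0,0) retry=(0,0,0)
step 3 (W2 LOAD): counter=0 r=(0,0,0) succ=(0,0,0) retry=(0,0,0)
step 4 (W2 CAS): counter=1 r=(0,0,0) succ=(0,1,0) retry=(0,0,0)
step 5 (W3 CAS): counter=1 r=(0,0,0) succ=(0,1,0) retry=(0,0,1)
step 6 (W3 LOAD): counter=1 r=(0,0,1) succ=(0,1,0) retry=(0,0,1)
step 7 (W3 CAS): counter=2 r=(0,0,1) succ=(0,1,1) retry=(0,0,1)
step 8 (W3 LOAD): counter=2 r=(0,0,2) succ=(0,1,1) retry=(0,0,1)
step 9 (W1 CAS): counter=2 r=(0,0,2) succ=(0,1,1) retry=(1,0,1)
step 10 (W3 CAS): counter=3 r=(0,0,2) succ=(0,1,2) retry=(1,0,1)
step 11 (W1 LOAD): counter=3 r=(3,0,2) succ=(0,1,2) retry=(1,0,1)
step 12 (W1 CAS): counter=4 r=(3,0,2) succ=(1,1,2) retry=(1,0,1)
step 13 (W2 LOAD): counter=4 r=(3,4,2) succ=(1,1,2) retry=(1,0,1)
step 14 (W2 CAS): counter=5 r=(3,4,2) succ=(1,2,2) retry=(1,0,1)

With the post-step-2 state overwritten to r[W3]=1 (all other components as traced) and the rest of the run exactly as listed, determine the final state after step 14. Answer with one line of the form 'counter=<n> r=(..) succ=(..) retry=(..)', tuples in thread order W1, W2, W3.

state after step 2 := counter=0 r=(0,0,1) succ=(0,0,0) retry=(0,0,0)
step 3 (W2 LOAD): counter=0 r=(0,0,1) succ=(0,0,0) retry=(0,0,0)
step 4 (W2 CAS): counter=1 r=(0,0,1) succ=(0,1,0) retry=(0,0,0)
step 5 (W3 CAS): counter=2 r=(0,0,1) succ=(0,1,1) retry=(0,0,0)
step 6 (W3 LOAD): counter=2 r=(0,0,2) succ=(0,1,1) retry=(0,0,0)
step 7 (W3 CAS): counter=3 r=(0,0,2) succ=(0,1,2) retry=(0,0,0)
step 8 (W3 LOAD): counter=3 r=(0,0,3) succ=(0,1,2) retry=(0,0,0)
step 9 (W1 CAS): counter=3 r=(0,0,3) succ=(0,1,2) retry=(1,0,0)
step 10 (W3 CAS): counter=4 r=(0,0,3) succ=(0,1,3) retry=(1,0,0)
step 11 (W1 LOAD): counter=4 r=(4,0,3) succ=(0,1,3) retry=(1,0,0)
step 12 (W1 CAS): counter=5 r=(4,0,3) succ=(1,1,3) retry=(1,0,0)
step 13 (W2 LOAD): counter=5 r=(4,5,3) succ=(1,1,3) retry=(1,0,0)
step 14 (W2 CAS): counter=6 r=(4,5,3) succ=(1,2,3) retry=(1,0,0)

counter=6 r=(4,5,3) succ=(1,2,3) retry=(1,0,0)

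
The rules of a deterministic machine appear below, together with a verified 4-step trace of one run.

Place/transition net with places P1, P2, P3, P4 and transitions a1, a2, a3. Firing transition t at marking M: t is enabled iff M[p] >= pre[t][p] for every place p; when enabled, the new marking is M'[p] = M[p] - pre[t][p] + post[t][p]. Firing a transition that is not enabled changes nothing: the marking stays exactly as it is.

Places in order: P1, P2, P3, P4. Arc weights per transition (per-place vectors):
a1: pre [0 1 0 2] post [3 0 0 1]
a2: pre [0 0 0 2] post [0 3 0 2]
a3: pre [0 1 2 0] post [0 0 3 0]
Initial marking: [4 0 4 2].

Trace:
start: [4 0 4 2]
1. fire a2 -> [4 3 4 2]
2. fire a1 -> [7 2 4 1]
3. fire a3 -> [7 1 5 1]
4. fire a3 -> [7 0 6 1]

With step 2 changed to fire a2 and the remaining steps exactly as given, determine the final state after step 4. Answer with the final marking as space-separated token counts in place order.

(re-executing from step 2 with the substitution; state before step 2: [4 3 4 2])
2. fire a2 -> [4 6 4 2]
3. fire a3 -> [4 5 5 2]
4. fire a3 -> [4 4 6 2]

4 4 6 2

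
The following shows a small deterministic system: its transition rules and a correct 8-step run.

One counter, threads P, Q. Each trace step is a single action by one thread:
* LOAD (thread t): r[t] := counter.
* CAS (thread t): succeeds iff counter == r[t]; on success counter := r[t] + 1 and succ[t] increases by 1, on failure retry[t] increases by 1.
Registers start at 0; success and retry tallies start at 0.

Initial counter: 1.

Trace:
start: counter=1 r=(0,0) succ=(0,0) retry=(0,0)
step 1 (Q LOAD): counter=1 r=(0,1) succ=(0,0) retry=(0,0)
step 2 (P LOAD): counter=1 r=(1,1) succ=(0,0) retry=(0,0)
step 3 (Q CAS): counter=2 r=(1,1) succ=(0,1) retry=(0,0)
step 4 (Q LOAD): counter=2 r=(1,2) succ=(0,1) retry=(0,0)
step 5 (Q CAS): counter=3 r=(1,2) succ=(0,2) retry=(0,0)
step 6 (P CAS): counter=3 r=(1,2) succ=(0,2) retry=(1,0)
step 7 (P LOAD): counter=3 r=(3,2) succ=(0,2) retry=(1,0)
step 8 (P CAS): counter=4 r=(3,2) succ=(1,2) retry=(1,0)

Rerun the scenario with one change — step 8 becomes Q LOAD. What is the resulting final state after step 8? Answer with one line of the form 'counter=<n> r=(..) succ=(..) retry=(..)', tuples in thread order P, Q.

counter=3 r=(3,3) succ=(0,2) retry=(1,0)

(re-executing from step 8 with the substitution; state before step 8: counter=3 r=(3,2) succ=(0,2) retry=(1,0))
step 8 (Q LOAD): counter=3 r=(3,3) succ=(0,2) retry=(1,0)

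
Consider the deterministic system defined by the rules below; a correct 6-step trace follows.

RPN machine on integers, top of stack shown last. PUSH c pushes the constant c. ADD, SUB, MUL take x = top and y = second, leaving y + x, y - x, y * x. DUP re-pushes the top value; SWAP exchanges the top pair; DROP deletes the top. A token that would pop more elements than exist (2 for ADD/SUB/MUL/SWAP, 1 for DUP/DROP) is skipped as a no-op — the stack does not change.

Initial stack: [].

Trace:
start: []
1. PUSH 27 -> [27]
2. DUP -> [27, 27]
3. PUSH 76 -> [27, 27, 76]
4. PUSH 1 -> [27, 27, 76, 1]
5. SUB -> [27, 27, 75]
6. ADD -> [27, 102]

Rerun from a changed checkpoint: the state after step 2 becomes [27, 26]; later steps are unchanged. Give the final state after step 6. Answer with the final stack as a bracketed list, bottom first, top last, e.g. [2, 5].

state after step 2 := [27, 26]
3. PUSH 76 -> [27, 26, 76]
4. PUSH 1 -> [27, 26, 76, 1]
5. SUB -> [27, 26, 75]
6. ADD -> [27, 101]

[27, 101]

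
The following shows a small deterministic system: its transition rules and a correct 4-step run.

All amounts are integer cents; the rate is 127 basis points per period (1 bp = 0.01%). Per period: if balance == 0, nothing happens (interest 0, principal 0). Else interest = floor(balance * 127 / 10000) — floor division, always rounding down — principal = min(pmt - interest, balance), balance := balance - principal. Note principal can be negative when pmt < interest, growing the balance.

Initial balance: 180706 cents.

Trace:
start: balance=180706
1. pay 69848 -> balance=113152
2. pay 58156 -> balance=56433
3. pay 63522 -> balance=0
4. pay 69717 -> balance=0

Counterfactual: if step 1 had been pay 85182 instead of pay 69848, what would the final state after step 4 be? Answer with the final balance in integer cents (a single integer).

0

(re-executing from step 1 with the substitution; state before step 1: balance=180706)
1. pay 85182 -> balance=97818
2. pay 58156 -> balance=40904
3. pay 63522 -> balance=0
4. pay 69717 -> balance=0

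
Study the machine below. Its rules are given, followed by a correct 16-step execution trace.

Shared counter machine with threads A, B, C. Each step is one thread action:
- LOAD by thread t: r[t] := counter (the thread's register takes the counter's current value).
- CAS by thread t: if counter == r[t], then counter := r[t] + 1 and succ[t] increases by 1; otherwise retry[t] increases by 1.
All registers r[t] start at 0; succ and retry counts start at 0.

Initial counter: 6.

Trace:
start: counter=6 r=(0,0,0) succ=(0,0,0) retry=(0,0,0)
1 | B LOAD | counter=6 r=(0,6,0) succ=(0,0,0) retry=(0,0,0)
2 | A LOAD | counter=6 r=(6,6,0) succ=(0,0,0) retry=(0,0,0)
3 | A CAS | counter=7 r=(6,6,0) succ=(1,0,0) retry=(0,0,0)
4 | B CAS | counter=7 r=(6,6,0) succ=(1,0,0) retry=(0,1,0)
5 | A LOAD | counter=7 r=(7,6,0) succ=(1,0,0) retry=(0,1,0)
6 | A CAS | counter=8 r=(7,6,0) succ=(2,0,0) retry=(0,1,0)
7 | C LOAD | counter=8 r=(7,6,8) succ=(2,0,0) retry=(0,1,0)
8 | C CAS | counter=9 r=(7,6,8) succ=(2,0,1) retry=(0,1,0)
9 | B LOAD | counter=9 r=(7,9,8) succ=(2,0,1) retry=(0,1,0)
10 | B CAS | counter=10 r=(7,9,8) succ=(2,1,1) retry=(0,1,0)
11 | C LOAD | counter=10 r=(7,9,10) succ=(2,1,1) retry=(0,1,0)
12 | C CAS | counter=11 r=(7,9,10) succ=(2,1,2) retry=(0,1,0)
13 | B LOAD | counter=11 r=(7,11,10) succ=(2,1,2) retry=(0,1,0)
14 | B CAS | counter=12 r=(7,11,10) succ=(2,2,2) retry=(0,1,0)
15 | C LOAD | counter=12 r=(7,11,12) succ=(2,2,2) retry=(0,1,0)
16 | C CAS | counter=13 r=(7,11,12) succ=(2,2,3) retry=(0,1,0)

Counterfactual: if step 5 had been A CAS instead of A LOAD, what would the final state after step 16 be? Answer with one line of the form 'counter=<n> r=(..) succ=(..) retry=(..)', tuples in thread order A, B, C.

(re-executing from step 5 with the substitution; state before step 5: counter=7 r=(6,6,0) succ=(1,0,0) retry=(0,1,0))
5 | A CAS | counter=7 r=(6,6,0) succ=(1,0,0) retry=(1,1,0)
6 | A CAS | counter=7 r=(6,6,0) succ=(1,0,0) retry=(2,1,0)
7 | C LOAD | counter=7 r=(6,6,7) succ=(1,0,0) retry=(2,1,0)
8 | C CAS | counter=8 r=(6,6,7) succ=(1,0,1) retry=(2,1,0)
9 | B LOAD | counter=8 r=(6,8,7) succ=(1,0,1) retry=(2,1,0)
10 | B CAS | counter=9 r=(6,8,7) succ=(1,1,1) retry=(2,1,0)
11 | C LOAD | counter=9 r=(6,8,9) succ=(1,1,1) retry=(2,1,0)
12 | C CAS | counter=10 r=(6,8,9) succ=(1,1,2) retry=(2,1,0)
13 | B LOAD | counter=10 r=(6,10,9) succ=(1,1,2) retry=(2,1,0)
14 | B CAS | counter=11 r=(6,10,9) succ=(1,2,2) retry=(2,1,0)
15 | C LOAD | counter=11 r=(6,10,11) succ=(1,2,2) retry=(2,1,0)
16 | C CAS | counter=12 r=(6,10,11) succ=(1,2,3) retry=(2,1,0)

counter=12 r=(6,10,11) succ=(1,2,3) retry=(2,1,0)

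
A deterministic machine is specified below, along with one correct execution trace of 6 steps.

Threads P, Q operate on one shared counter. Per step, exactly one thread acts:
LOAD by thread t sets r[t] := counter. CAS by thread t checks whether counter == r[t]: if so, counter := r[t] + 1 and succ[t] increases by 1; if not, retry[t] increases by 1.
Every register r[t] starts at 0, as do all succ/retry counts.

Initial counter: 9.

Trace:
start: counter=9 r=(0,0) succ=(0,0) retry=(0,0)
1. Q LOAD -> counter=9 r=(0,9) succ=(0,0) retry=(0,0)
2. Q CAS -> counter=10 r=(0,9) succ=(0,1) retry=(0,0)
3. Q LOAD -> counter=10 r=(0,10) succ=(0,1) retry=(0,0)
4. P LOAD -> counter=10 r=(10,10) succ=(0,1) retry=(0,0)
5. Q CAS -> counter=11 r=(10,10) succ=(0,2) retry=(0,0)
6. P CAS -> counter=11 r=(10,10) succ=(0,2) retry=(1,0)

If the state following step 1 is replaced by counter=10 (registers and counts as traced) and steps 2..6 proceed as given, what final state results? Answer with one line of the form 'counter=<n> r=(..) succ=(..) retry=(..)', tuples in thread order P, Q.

counter=11 r=(10,10) succ=(0,1) retry=(1,1)

state after step 1 := counter=10 r=(0,9) succ=(0,0) retry=(0,0)
2. Q CAS -> counter=10 r=(0,9) succ=(0,0) retry=(0,1)
3. Q LOAD -> counter=10 r=(0,10) succ=(0,0) retry=(0,1)
4. P LOAD -> counter=10 r=(10,10) succ=(0,0) retry=(0,1)
5. Q CAS -> counter=11 r=(10,10) succ=(0,1) retry=(0,1)
6. P CAS -> counter=11 r=(10,10) succ=(0,1) retry=(1,1)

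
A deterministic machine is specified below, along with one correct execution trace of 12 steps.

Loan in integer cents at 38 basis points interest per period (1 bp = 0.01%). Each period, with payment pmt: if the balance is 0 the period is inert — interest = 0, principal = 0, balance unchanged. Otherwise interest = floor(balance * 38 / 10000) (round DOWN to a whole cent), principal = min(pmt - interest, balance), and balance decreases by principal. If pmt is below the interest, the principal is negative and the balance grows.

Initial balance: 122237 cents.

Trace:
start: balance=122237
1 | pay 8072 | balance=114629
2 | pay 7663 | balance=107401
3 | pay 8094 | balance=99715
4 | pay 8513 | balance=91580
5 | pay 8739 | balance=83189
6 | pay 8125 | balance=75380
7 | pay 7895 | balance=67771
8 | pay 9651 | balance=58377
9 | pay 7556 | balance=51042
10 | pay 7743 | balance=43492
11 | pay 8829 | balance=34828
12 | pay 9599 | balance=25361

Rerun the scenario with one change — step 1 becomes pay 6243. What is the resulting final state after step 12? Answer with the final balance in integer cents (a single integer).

(re-executing from step 1 with the substitution; state before step 1: balance=122237)
1 | pay 6243 | balance=116458
2 | pay 7663 | balance=109237
3 | pay 8094 | balance=101558
4 | pay 8513 | balance=93430
5 | pay 8739 | balance=85046
6 | pay 8125 | balance=77244
7 | pay 7895 | balance=69642
8 | pay 9651 | balance=60255
9 | pay 7556 | balance=52927
10 | pay 7743 | balance=45385
11 | pay 8829 | balance=36728
12 | pay 9599 | balance=27268

27268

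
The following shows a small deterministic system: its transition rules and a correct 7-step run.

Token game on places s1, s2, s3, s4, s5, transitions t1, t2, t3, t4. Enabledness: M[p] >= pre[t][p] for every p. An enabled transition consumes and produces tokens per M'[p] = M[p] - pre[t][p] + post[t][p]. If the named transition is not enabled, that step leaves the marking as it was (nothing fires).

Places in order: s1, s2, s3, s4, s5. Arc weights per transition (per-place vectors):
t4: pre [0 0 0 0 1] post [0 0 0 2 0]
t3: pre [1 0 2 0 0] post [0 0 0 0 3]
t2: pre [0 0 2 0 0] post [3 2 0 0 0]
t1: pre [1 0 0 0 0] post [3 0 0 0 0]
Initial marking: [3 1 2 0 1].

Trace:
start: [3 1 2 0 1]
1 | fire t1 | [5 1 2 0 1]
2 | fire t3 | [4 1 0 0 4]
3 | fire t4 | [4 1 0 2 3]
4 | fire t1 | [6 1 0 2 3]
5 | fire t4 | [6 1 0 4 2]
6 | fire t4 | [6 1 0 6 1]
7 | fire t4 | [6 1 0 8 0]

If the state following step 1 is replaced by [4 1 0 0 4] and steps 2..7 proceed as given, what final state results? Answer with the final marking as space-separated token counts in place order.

6 1 0 8 0

state after step 1 := [4 1 0 0 4]
2 | fire t3 | [4 1 0 0 4]
3 | fire t4 | [4 1 0 2 3]
4 | fire t1 | [6 1 0 2 3]
5 | fire t4 | [6 1 0 4 2]
6 | fire t4 | [6 1 0 6 1]
7 | fire t4 | [6 1 0 8 0]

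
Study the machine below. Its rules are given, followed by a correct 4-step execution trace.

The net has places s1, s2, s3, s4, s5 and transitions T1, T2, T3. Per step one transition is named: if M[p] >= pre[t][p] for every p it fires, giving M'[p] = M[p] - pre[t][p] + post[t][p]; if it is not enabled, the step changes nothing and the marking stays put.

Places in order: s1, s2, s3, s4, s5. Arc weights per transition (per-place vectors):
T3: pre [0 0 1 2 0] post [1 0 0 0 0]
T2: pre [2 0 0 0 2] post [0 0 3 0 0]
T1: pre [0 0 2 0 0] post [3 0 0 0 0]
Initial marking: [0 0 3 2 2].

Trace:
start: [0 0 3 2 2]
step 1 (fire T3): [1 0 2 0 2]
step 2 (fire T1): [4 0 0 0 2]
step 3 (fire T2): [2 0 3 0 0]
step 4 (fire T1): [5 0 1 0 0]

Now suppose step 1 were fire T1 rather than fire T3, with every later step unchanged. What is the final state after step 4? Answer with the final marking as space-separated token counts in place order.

4 0 2 2 0

(re-executing from step 1 with the substitution; state before step 1: [0 0 3 2 2])
step 1 (fire T1): [3 0 1 2 2]
step 2 (fire T1): [3 0 1 2 2]
step 3 (fire T2): [1 0 4 2 0]
step 4 (fire T1): [4 0 2 2 0]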